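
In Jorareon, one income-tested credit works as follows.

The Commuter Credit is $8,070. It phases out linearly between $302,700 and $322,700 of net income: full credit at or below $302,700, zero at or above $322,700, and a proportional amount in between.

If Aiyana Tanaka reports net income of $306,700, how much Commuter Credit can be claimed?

$6,456

Commuter Credit: $306,700 is $4,000 into a $20,000 phase-out range, leaving 16,000/20,000 of the credit: $8,070 × 16,000/20,000 = $6,456.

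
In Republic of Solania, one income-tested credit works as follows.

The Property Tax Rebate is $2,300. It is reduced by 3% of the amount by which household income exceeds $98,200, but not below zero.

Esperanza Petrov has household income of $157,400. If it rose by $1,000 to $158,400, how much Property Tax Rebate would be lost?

$30

At $157,400 — 3% of the $59,200 excess over $98,200 is $1,776; credit = $2,300 − $1,776 = $524.
At $158,400 — 3% of the $60,200 excess over $98,200 is $1,806; credit = $2,300 − $1,806 = $494.
Lost: $524 − $494 = $30.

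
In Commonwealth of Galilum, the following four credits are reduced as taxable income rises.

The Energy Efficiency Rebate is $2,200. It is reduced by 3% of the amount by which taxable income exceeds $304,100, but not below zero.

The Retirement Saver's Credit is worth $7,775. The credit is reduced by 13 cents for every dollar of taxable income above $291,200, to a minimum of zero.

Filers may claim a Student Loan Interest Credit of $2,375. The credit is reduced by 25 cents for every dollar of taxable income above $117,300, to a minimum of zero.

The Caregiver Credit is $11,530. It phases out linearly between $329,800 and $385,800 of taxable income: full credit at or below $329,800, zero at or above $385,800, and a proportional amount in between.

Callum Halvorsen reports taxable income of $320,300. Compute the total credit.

$17,236

Energy Efficiency Rebate: 3% of the $16,200 excess over $304,100 is $486; credit = $2,200 − $486 = $1,714.
Retirement Saver's Credit: 13% of the $29,100 excess over $291,200 is $3,783; credit = $7,775 − $3,783 = $3,992.
Student Loan Interest Credit: 25% of the $203,000 excess over $117,300 is $50,750 ≥ base, so the credit is $0.
Caregiver Credit: $320,300 is at or below the $329,800 threshold, so the full $11,530 applies.
Total: $1,714 + $3,992 + $0 + $11,530 = $17,236.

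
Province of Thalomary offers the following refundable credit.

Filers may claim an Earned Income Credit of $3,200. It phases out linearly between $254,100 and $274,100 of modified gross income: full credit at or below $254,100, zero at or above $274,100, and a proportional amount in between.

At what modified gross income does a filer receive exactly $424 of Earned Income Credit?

$424 is 424/3,200 of the full $3,200, so 2,776/3,200 of the $20,000 range has been used: income = $254,100 + $20,000 × 2,776/3,200 = $271,450.

$271,450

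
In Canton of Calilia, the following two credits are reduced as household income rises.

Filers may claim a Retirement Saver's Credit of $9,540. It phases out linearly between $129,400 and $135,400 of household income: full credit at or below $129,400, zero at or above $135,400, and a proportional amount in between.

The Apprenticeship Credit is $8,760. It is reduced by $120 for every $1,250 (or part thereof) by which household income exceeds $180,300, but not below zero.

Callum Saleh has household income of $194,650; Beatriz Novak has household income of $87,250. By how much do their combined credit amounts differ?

$10,980

Callum ($194,650): Retirement Saver's Credit: $194,650 is at or above $135,400, so the credit is $0. Apprenticeship Credit: income exceeds $180,300 by $14,350, which is 12 full-or-partial $1,250 increments; reduction = 12 × $120 = $1,440, leaving $7,320. total $0 + $7,320 = $7,320
Beatriz ($87,250): Retirement Saver's Credit: $87,250 is at or below the $129,400 threshold, so the full $9,540 applies. Apprenticeship Credit: $87,250 is at or below the $180,300 threshold, so the full $8,760 applies. total $9,540 + $8,760 = $18,300
Difference: |$7,320 − $18,300| = $10,980.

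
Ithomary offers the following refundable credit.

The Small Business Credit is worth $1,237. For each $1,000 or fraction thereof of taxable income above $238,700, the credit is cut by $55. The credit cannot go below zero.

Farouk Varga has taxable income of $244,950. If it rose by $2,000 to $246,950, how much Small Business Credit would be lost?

At $244,950 — income exceeds $238,700 by $6,250, which is 7 full-or-partial $1,000 increments; reduction = 7 × $55 = $385, leaving $852.
At $246,950 — income exceeds $238,700 by $8,250, which is 9 full-or-partial $1,000 increments; reduction = 9 × $55 = $495, leaving $742.
Lost: $852 − $742 = $110.

$110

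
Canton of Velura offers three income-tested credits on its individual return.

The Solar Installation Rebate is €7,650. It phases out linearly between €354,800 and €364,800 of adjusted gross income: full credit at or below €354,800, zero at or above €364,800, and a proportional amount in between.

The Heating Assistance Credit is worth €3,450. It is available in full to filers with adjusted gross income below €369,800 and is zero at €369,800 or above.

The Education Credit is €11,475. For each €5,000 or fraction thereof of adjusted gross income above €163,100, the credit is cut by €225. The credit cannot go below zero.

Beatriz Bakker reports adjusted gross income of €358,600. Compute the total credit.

€10,668

Solar Installation Rebate: €358,600 is €3,800 into a €10,000 phase-out range, leaving 6,200/10,000 of the credit: €7,650 × 6,200/10,000 = €4,743.
Heating Assistance Credit: €358,600 is below the €369,800 cutoff, so the full €3,450 applies.
Education Credit: income exceeds €163,100 by €195,500, which is 40 full-or-partial €5,000 increments; reduction = 40 × €225 = €9,000, leaving €2,475.
Total: €4,743 + €3,450 + €2,475 = €10,668.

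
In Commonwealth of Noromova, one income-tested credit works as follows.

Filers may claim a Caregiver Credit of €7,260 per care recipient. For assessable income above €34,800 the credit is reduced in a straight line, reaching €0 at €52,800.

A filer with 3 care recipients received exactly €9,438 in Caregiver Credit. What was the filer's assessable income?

€45,000

Full credit = 3 × €7,260 = €21,780.
€9,438 is 9,438/21,780 of the full €21,780, so 12,342/21,780 of the €18,000 range has been used: income = €34,800 + €18,000 × 12,342/21,780 = €45,000.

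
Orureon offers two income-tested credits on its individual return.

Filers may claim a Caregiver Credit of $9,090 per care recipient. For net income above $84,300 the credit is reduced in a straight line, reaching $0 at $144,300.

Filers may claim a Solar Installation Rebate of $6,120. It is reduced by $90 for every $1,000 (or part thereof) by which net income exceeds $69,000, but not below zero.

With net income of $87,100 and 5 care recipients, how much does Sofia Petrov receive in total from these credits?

Caregiver Credit: base = 5 × $9,090 = $45,450. $87,100 is $2,800 into a $60,000 phase-out range, leaving 57,200/60,000 of the credit: $45,450 × 57,200/60,000 = $43,329.
Solar Installation Rebate: income exceeds $69,000 by $18,100, which is 19 full-or-partial $1,000 increments; reduction = 19 × $90 = $1,710, leaving $4,410.
Total: $43,329 + $4,410 = $47,739.

$47,739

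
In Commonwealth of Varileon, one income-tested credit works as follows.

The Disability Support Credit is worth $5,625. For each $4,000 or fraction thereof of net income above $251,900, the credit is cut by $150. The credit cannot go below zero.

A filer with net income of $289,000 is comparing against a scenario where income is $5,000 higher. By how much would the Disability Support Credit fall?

$150

At $289,000 — income exceeds $251,900 by $37,100, which is 10 full-or-partial $4,000 increments; reduction = 10 × $150 = $1,500, leaving $4,125.
At $294,000 — income exceeds $251,900 by $42,100, which is 11 full-or-partial $4,000 increments; reduction = 11 × $150 = $1,650, leaving $3,975.
Lost: $4,125 − $3,975 = $150.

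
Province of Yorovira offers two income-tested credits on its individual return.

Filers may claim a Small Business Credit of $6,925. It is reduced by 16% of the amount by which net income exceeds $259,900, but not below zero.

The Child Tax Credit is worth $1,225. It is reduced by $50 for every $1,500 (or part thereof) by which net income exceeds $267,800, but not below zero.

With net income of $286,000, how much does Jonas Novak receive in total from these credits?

$3,324

Small Business Credit: 16% of the $26,100 excess over $259,900 is $4,176; credit = $6,925 − $4,176 = $2,749.
Child Tax Credit: income exceeds $267,800 by $18,200, which is 13 full-or-partial $1,500 increments; reduction = 13 × $50 = $650, leaving $575.
Total: $2,749 + $575 = $3,324.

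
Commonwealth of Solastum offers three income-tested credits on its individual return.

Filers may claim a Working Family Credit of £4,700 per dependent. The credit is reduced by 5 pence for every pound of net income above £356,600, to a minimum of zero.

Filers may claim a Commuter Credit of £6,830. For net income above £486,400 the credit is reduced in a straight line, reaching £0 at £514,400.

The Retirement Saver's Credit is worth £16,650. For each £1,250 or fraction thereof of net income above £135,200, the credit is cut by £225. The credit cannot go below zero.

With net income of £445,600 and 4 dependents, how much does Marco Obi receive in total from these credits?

£21,180

Working Family Credit: base = 4 × £4,700 = £18,800. 5% of the £89,000 excess over £356,600 is £4,450; credit = £18,800 − £4,450 = £14,350.
Commuter Credit: £445,600 is at or below the £486,400 threshold, so the full £6,830 applies.
Retirement Saver's Credit: income exceeds £135,200 by £310,400 → 249 increments × £225 = £56,025 ≥ base, so the credit is £0.
Total: £14,350 + £6,830 + £0 = £21,180.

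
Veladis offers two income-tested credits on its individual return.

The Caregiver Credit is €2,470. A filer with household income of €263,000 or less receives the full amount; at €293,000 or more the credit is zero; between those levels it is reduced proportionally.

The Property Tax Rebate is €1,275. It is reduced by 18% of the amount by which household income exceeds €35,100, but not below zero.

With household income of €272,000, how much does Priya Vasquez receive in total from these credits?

Caregiver Credit: €272,000 is €9,000 into a €30,000 phase-out range, leaving 21,000/30,000 of the credit: €2,470 × 21,000/30,000 = €1,729.
Property Tax Rebate: 18% of the €236,900 excess over €35,100 is €42,642 ≥ base, so the credit is €0.
Total: €1,729 + €0 = €1,729.

€1,729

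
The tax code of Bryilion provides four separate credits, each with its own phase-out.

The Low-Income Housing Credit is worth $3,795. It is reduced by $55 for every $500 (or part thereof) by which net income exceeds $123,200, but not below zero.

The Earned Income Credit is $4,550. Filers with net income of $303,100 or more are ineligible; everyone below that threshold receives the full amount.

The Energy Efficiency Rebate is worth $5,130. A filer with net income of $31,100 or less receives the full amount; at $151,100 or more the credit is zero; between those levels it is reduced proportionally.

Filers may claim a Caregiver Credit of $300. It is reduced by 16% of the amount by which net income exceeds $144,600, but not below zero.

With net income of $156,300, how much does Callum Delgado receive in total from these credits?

$4,660

Low-Income Housing Credit: income exceeds $123,200 by $33,100, which is 67 full-or-partial $500 increments; reduction = 67 × $55 = $3,685, leaving $110.
Earned Income Credit: $156,300 is below the $303,100 cutoff, so the full $4,550 applies.
Energy Efficiency Rebate: $156,300 is at or above $151,100, so the credit is $0.
Caregiver Credit: 16% of the $11,700 excess over $144,600 is $1,872 ≥ base, so the credit is $0.
Total: $110 + $4,550 + $0 + $0 = $4,660.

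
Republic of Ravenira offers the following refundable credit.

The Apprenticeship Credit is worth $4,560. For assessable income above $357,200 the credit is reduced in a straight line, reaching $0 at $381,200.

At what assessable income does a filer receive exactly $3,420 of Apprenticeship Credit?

$3,420 is 3,420/4,560 of the full $4,560, so 1,140/4,560 of the $24,000 range has been used: income = $357,200 + $24,000 × 1,140/4,560 = $363,200.

$363,200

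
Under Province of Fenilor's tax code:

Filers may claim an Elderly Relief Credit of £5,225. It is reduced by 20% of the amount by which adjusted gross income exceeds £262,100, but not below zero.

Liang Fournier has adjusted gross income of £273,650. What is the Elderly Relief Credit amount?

Elderly Relief Credit: 20% of the £11,550 excess over £262,100 is £2,310; credit = £5,225 − £2,310 = £2,915.

£2,915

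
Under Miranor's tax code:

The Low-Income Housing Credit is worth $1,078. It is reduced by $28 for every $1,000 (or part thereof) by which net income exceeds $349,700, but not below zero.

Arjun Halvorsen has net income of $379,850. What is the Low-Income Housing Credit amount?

Low-Income Housing Credit: income exceeds $349,700 by $30,150, which is 31 full-or-partial $1,000 increments; reduction = 31 × $28 = $868, leaving $210.

$210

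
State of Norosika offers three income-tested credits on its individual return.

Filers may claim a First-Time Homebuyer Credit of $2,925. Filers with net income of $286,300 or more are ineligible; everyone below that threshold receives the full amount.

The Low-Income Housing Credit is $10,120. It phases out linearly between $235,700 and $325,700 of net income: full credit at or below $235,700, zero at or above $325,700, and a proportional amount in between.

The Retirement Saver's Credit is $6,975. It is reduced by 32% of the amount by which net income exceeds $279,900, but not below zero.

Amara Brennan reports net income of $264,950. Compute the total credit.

First-Time Homebuyer Credit: $264,950 is below the $286,300 cutoff, so the full $2,925 applies.
Low-Income Housing Credit: $264,950 is $29,250 into a $90,000 phase-out range, leaving 60,750/90,000 of the credit: $10,120 × 60,750/90,000 = $6,831.
Retirement Saver's Credit: $264,950 is at or below the $279,900 threshold, so the full $6,975 applies.
Total: $2,925 + $6,831 + $6,975 = $16,731.

$16,731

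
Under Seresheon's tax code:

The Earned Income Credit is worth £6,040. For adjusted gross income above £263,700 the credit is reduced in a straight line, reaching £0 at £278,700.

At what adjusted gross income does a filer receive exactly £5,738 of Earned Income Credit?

£5,738 is 5,738/6,040 of the full £6,040, so 302/6,040 of the £15,000 range has been used: income = £263,700 + £15,000 × 302/6,040 = £264,450.

£264,450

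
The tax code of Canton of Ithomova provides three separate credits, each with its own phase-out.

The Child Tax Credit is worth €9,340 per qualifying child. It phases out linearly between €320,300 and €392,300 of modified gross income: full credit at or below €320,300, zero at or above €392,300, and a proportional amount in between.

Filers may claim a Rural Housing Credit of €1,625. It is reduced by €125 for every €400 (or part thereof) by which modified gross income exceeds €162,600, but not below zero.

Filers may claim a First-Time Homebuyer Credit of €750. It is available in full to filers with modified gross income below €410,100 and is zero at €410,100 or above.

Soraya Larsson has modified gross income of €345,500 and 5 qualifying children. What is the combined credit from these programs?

€31,105

Child Tax Credit: base = 5 × €9,340 = €46,700. €345,500 is €25,200 into a €72,000 phase-out range, leaving 46,800/72,000 of the credit: €46,700 × 46,800/72,000 = €30,355.
Rural Housing Credit: income exceeds €162,600 by €182,900 → 458 increments × €125 = €57,250 ≥ base, so the credit is €0.
First-Time Homebuyer Credit: €345,500 is below the €410,100 cutoff, so the full €750 applies.
Total: €30,355 + €0 + €750 = €31,105.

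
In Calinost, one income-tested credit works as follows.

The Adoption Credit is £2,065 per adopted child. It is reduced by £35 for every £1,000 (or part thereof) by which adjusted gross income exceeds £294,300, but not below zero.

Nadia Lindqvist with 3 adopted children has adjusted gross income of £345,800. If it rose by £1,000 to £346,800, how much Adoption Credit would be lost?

At £345,800 — base = 3 × £2,065 = £6,195. income exceeds £294,300 by £51,500, which is 52 full-or-partial £1,000 increments; reduction = 52 × £35 = £1,820, leaving £4,375.
At £346,800 — base = 3 × £2,065 = £6,195. income exceeds £294,300 by £52,500, which is 53 full-or-partial £1,000 increments; reduction = 53 × £35 = £1,855, leaving £4,340.
Lost: £4,375 − £4,340 = £35.

£35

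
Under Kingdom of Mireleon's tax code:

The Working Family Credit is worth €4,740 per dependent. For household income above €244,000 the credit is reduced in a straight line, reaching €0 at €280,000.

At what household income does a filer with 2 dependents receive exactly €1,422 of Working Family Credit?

€274,600

Full credit = 2 × €4,740 = €9,480.
€1,422 is 1,422/9,480 of the full €9,480, so 8,058/9,480 of the €36,000 range has been used: income = €244,000 + €36,000 × 8,058/9,480 = €274,600.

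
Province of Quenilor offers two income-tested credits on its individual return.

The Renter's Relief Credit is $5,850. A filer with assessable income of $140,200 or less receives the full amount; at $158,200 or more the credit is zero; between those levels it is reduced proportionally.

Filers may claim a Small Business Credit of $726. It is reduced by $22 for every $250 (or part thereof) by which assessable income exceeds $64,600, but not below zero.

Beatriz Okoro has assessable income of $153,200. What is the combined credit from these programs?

Renter's Relief Credit: $153,200 is $13,000 into a $18,000 phase-out range, leaving 5,000/18,000 of the credit: $5,850 × 5,000/18,000 = $1,625.
Small Business Credit: income exceeds $64,600 by $88,600 → 355 increments × $22 = $7,810 ≥ base, so the credit is $0.
Total: $1,625 + $0 = $1,625.

$1,625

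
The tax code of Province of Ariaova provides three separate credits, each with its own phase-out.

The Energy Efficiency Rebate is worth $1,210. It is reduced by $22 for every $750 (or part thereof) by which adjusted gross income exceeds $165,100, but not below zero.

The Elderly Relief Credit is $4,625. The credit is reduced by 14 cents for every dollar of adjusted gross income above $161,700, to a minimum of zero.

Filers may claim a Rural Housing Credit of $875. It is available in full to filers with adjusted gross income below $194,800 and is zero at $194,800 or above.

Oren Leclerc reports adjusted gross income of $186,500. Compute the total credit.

$2,600

Energy Efficiency Rebate: income exceeds $165,100 by $21,400, which is 29 full-or-partial $750 increments; reduction = 29 × $22 = $638, leaving $572.
Elderly Relief Credit: 14% of the $24,800 excess over $161,700 is $3,472; credit = $4,625 − $3,472 = $1,153.
Rural Housing Credit: $186,500 is below the $194,800 cutoff, so the full $875 applies.
Total: $572 + $1,153 + $875 = $2,600.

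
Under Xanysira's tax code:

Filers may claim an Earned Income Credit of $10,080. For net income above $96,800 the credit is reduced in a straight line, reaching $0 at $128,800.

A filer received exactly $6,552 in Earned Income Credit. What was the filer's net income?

$6,552 is 6,552/10,080 of the full $10,080, so 3,528/10,080 of the $32,000 range has been used: income = $96,800 + $32,000 × 3,528/10,080 = $108,000.

$108,000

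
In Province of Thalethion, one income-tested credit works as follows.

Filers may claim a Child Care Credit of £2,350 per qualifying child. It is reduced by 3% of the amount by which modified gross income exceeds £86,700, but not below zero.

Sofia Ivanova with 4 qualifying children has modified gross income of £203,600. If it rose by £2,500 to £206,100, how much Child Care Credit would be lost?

At £203,600 — base = 4 × £2,350 = £9,400. 3% of the £116,900 excess over £86,700 is £3,507; credit = £9,400 − £3,507 = £5,893.
At £206,100 — base = 4 × £2,350 = £9,400. 3% of the £119,400 excess over £86,700 is £3,582; credit = £9,400 − £3,582 = £5,818.
Lost: £5,893 − £5,818 = £75.

£75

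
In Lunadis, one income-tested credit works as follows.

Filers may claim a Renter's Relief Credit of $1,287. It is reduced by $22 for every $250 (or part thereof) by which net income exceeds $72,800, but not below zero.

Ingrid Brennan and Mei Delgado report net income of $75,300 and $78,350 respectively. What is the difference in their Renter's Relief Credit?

Ingrid ($75,300): Renter's Relief Credit: income exceeds $72,800 by $2,500, which is 10 full-or-partial $250 increments; reduction = 10 × $22 = $220, leaving $1,067.
Mei ($78,350): Renter's Relief Credit: income exceeds $72,800 by $5,550, which is 23 full-or-partial $250 increments; reduction = 23 × $22 = $506, leaving $781.
Difference: |$1,067 − $781| = $286.

$286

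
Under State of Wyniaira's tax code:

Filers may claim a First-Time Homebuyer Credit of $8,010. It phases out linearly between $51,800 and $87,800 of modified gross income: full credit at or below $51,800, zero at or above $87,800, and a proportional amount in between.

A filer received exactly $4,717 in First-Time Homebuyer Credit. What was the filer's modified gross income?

$4,717 is 4,717/8,010 of the full $8,010, so 3,293/8,010 of the $36,000 range has been used: income = $51,800 + $36,000 × 3,293/8,010 = $66,600.

$66,600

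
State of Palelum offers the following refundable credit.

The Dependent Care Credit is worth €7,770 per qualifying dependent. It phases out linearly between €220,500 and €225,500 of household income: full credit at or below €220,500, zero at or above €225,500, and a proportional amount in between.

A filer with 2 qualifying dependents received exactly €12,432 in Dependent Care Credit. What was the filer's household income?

€221,500

Full credit = 2 × €7,770 = €15,540.
€12,432 is 12,432/15,540 of the full €15,540, so 3,108/15,540 of the €5,000 range has been used: income = €220,500 + €5,000 × 3,108/15,540 = €221,500.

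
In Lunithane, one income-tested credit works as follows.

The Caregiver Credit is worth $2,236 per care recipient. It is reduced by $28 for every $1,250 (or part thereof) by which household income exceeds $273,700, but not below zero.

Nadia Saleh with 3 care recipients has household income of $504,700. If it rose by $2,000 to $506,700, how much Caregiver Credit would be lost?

At $504,700 — base = 3 × $2,236 = $6,708. income exceeds $273,700 by $231,000, which is 185 full-or-partial $1,250 increments; reduction = 185 × $28 = $5,180, leaving $1,528.
At $506,700 — base = 3 × $2,236 = $6,708. income exceeds $273,700 by $233,000, which is 187 full-or-partial $1,250 increments; reduction = 187 × $28 = $5,236, leaving $1,472.
Lost: $1,528 − $1,472 = $56.

$56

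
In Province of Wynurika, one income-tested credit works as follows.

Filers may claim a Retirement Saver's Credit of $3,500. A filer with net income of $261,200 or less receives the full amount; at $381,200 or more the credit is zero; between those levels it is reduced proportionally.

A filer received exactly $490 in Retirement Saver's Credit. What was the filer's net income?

$364,400

$490 is 490/3,500 of the full $3,500, so 3,010/3,500 of the $120,000 range has been used: income = $261,200 + $120,000 × 3,010/3,500 = $364,400.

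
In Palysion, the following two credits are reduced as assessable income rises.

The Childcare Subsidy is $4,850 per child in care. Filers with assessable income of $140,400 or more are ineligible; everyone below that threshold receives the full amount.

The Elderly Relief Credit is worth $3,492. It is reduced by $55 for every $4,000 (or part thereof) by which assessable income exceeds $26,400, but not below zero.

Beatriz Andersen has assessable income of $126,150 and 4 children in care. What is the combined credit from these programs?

Childcare Subsidy: base = 4 × $4,850 = $19,400. $126,150 is below the $140,400 cutoff, so the full $19,400 applies.
Elderly Relief Credit: income exceeds $26,400 by $99,750, which is 25 full-or-partial $4,000 increments; reduction = 25 × $55 = $1,375, leaving $2,117.
Total: $19,400 + $2,117 = $21,517.

$21,517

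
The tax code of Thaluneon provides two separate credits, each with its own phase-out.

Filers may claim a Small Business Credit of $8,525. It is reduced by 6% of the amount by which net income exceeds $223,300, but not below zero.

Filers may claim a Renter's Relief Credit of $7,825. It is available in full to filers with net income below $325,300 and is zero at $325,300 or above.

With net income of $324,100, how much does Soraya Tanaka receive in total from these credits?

$10,302

Small Business Credit: 6% of the $100,800 excess over $223,300 is $6,048; credit = $8,525 − $6,048 = $2,477.
Renter's Relief Credit: $324,100 is below the $325,300 cutoff, so the full $7,825 applies.
Total: $2,477 + $7,825 = $10,302.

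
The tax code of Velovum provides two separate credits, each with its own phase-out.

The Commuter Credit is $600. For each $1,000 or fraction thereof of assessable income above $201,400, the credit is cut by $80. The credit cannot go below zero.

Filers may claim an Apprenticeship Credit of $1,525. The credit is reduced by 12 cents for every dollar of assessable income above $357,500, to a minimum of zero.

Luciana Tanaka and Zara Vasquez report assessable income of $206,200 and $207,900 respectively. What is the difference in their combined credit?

$160

Luciana ($206,200): Commuter Credit: income exceeds $201,400 by $4,800, which is 5 full-or-partial $1,000 increments; reduction = 5 × $80 = $400, leaving $200. Apprenticeship Credit: $206,200 is at or below the $357,500 threshold, so the full $1,525 applies. total $200 + $1,525 = $1,725
Zara ($207,900): Commuter Credit: income exceeds $201,400 by $6,500, which is 7 full-or-partial $1,000 increments; reduction = 7 × $80 = $560, leaving $40. Apprenticeship Credit: $207,900 is at or below the $357,500 threshold, so the full $1,525 applies. total $40 + $1,525 = $1,565
Difference: |$1,725 − $1,565| = $160.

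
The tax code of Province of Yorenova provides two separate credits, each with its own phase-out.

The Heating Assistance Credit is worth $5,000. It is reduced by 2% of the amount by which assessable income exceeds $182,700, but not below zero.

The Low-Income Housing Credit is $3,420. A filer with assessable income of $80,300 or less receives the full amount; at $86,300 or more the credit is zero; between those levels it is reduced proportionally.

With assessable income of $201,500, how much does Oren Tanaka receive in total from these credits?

Heating Assistance Credit: 2% of the $18,800 excess over $182,700 is $376; credit = $5,000 − $376 = $4,624.
Low-Income Housing Credit: $201,500 is at or above $86,300, so the credit is $0.
Total: $4,624 + $0 = $4,624.

$4,624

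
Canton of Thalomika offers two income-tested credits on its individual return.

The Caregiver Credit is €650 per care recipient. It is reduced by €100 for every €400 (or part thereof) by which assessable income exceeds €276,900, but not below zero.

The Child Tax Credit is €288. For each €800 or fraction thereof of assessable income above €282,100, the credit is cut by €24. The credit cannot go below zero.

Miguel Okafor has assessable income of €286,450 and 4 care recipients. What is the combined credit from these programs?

€344

Caregiver Credit: base = 4 × €650 = €2,600. income exceeds €276,900 by €9,550, which is 24 full-or-partial €400 increments; reduction = 24 × €100 = €2,400, leaving €200.
Child Tax Credit: income exceeds €282,100 by €4,350, which is 6 full-or-partial €800 increments; reduction = 6 × €24 = €144, leaving €144.
Total: €200 + €144 = €344.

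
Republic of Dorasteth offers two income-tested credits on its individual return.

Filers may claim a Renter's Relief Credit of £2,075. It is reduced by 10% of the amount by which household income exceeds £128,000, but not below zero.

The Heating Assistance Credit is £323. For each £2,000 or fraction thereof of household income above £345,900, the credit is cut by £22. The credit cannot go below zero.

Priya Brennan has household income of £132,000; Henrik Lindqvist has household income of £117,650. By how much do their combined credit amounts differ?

£400

Priya (£132,000): Renter's Relief Credit: 10% of the £4,000 excess over £128,000 is £400; credit = £2,075 − £400 = £1,675. Heating Assistance Credit: £132,000 is at or below the £345,900 threshold, so the full £323 applies. total £1,675 + £323 = £1,998
Henrik (£117,650): Renter's Relief Credit: £117,650 is at or below the £128,000 threshold, so the full £2,075 applies. Heating Assistance Credit: £117,650 is at or below the £345,900 threshold, so the full £323 applies. total £2,075 + £323 = £2,398
Difference: |£1,998 − £2,398| = £400.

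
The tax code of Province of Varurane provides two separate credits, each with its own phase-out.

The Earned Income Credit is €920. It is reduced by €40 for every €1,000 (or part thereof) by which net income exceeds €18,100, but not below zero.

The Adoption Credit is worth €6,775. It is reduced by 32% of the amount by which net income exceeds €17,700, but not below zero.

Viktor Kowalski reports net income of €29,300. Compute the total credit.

€3,503

Earned Income Credit: income exceeds €18,100 by €11,200, which is 12 full-or-partial €1,000 increments; reduction = 12 × €40 = €480, leaving €440.
Adoption Credit: 32% of the €11,600 excess over €17,700 is €3,712; credit = €6,775 − €3,712 = €3,063.
Total: €440 + €3,063 = €3,503.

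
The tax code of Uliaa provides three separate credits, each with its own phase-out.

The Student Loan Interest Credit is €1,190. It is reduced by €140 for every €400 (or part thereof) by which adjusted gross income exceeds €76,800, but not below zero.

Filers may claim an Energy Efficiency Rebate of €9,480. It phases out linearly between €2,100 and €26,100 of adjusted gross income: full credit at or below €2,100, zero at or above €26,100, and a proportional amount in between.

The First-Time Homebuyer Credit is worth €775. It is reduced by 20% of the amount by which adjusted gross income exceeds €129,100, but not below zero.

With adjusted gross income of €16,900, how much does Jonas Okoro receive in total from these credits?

Student Loan Interest Credit: €16,900 is at or below the €76,800 threshold, so the full €1,190 applies.
Energy Efficiency Rebate: €16,900 is €14,800 into a €24,000 phase-out range, leaving 9,200/24,000 of the credit: €9,480 × 9,200/24,000 = €3,634.
First-Time Homebuyer Credit: €16,900 is at or below the €129,100 threshold, so the full €775 applies.
Total: €1,190 + €3,634 + €775 = €5,599.

€5,599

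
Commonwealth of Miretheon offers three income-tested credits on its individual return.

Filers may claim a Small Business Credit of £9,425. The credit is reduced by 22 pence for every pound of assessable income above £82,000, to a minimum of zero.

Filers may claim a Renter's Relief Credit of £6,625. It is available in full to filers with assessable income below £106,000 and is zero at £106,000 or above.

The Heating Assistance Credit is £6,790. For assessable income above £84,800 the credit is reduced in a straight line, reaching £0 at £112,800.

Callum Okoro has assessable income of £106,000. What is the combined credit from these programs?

£5,794

Small Business Credit: 22% of the £24,000 excess over £82,000 is £5,280; credit = £9,425 − £5,280 = £4,145.
Renter's Relief Credit: £106,000 meets or exceeds the £106,000 cutoff, so the credit is £0.
Heating Assistance Credit: £106,000 is £21,200 into a £28,000 phase-out range, leaving 6,800/28,000 of the credit: £6,790 × 6,800/28,000 = £1,649.
Total: £4,145 + £0 + £1,649 = £5,794.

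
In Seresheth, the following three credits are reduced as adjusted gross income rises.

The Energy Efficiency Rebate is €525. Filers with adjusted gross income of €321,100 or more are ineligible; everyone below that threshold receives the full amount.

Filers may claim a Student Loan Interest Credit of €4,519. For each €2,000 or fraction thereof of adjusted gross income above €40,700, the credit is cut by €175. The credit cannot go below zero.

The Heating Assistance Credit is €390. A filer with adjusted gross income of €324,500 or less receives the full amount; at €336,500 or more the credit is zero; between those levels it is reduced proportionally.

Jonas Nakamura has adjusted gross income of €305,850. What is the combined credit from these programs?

Energy Efficiency Rebate: €305,850 is below the €321,100 cutoff, so the full €525 applies.
Student Loan Interest Credit: income exceeds €40,700 by €265,150 → 133 increments × €175 = €23,275 ≥ base, so the credit is €0.
Heating Assistance Credit: €305,850 is at or below the €324,500 threshold, so the full €390 applies.
Total: €525 + €0 + €390 = €915.

€915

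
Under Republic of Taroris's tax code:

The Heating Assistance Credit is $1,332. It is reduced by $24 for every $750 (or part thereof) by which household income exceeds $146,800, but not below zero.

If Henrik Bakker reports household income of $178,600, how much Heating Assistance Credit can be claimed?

Heating Assistance Credit: income exceeds $146,800 by $31,800, which is 43 full-or-partial $750 increments; reduction = 43 × $24 = $1,032, leaving $300.

$300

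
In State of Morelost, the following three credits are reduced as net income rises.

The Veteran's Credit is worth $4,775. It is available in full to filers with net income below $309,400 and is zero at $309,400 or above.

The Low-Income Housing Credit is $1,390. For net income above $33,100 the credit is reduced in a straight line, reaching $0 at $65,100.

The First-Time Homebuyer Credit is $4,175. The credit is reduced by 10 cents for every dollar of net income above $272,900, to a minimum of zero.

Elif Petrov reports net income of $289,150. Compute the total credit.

$7,325

Veteran's Credit: $289,150 is below the $309,400 cutoff, so the full $4,775 applies.
Low-Income Housing Credit: $289,150 is at or above $65,100, so the credit is $0.
First-Time Homebuyer Credit: 10% of the $16,250 excess over $272,900 is $1,625; credit = $4,175 − $1,625 = $2,550.
Total: $4,775 + $0 + $2,550 = $7,325.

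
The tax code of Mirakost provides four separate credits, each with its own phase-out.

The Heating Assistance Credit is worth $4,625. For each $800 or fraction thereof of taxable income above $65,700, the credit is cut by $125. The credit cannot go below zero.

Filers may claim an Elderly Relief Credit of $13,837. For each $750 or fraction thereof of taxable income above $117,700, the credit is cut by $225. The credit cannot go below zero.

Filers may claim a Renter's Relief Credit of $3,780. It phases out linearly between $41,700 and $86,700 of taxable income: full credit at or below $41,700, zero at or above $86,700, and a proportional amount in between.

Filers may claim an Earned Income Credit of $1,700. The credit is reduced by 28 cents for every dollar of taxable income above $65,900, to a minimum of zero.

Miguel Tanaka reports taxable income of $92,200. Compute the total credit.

$14,212

Heating Assistance Credit: income exceeds $65,700 by $26,500, which is 34 full-or-partial $800 increments; reduction = 34 × $125 = $4,250, leaving $375.
Elderly Relief Credit: $92,200 is at or below the $117,700 threshold, so the full $13,837 applies.
Renter's Relief Credit: $92,200 is at or above $86,700, so the credit is $0.
Earned Income Credit: 28% of the $26,300 excess over $65,900 is $7,364 ≥ base, so the credit is $0.
Total: $375 + $13,837 + $0 + $0 = $14,212.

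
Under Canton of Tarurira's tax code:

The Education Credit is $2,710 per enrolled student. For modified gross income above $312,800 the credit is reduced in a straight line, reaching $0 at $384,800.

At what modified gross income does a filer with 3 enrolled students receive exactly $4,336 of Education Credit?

$346,400

Full credit = 3 × $2,710 = $8,130.
$4,336 is 4,336/8,130 of the full $8,130, so 3,794/8,130 of the $72,000 range has been used: income = $312,800 + $72,000 × 3,794/8,130 = $346,400.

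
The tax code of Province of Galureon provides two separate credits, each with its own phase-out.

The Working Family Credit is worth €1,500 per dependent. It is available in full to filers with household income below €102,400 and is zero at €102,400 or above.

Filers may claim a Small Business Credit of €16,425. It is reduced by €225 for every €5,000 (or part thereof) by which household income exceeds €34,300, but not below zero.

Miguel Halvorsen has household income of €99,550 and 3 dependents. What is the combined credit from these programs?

Working Family Credit: base = 3 × €1,500 = €4,500. €99,550 is below the €102,400 cutoff, so the full €4,500 applies.
Small Business Credit: income exceeds €34,300 by €65,250, which is 14 full-or-partial €5,000 increments; reduction = 14 × €225 = €3,150, leaving €13,275.
Total: €4,500 + €13,275 = €17,775.

€17,775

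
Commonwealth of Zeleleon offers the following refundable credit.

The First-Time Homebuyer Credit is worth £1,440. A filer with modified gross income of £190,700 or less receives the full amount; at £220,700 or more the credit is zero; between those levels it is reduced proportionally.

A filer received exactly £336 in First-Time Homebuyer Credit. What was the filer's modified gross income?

£213,700

£336 is 336/1,440 of the full £1,440, so 1,104/1,440 of the £30,000 range has been used: income = £190,700 + £30,000 × 1,104/1,440 = £213,700.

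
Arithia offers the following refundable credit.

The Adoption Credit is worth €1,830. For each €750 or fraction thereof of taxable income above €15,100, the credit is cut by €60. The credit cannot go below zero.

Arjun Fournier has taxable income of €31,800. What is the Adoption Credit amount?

Adoption Credit: income exceeds €15,100 by €16,700, which is 23 full-or-partial €750 increments; reduction = 23 × €60 = €1,380, leaving €450.

€450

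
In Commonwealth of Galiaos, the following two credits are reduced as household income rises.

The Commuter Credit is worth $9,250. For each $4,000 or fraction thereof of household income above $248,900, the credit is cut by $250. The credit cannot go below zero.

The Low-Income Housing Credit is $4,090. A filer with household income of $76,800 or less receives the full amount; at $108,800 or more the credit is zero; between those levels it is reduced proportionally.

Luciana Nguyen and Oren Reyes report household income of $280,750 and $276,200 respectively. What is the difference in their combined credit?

$250

Luciana ($280,750): Commuter Credit: income exceeds $248,900 by $31,850, which is 8 full-or-partial $4,000 increments; reduction = 8 × $250 = $2,000, leaving $7,250. Low-Income Housing Credit: $280,750 is at or above $108,800, so the credit is $0. total $7,250 + $0 = $7,250
Oren ($276,200): Commuter Credit: income exceeds $248,900 by $27,300, which is 7 full-or-partial $4,000 increments; reduction = 7 × $250 = $1,750, leaving $7,500. Low-Income Housing Credit: $276,200 is at or above $108,800, so the credit is $0. total $7,500 + $0 = $7,500
Difference: |$7,250 − $7,500| = $250.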